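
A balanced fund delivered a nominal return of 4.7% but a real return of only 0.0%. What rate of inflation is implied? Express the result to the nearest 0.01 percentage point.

From (1+r_nom) = (1+r_real)(1+π), we get 1+π = (1 + 4.7%)/(1 + 0.0%) = 1.047/1.000 ≈ 1.04700.
So π ≈ 4.7000%.

4.70%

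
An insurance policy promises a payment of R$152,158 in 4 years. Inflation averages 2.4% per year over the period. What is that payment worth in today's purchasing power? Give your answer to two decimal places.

Price-level factor over 4 years: (1 + 2.4%)^4 ≈ 1.0995116278.
Purchasing power today: R$152,158 divided by that factor.

R$138,386.89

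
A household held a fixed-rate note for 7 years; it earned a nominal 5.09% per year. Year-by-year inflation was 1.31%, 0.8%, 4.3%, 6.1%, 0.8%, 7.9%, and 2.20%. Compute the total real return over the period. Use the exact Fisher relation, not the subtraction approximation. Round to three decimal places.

12.690%

Cumulative inflation factor: 1.0131 × 1.008 × 1.043 × 1.061 × 1.008 × 1.079 × 1.0220 ≈ 1.25616.
Nominal growth factor: 1.41556. Real growth factor = 1.41556 / 1.25616 ≈ 1.12690.
Total real return ≈ 12.6897%.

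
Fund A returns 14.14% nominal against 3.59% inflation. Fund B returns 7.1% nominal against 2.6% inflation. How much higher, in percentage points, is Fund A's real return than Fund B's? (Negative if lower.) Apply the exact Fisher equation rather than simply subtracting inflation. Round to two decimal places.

5.80

Fund A real return: 1.1414/1.0359 − 1 = 10.184%.
Fund B real return: 1.071/1.026 − 1 = 4.386%.
Difference: 10.184 − 4.386 = 5.798 pp.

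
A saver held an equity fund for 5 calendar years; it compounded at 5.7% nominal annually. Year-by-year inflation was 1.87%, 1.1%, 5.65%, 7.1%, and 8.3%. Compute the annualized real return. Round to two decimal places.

0.89%

Cumulative inflation factor: 1.0187 × 1.011 × 1.0565 × 1.071 × 1.083 ≈ 1.26207.
Nominal growth factor: 1.31940. Real growth factor = 1.31940 / 1.26207 ≈ 1.04542.
Annualized: 1.04542^(1/5) − 1 ≈ 0.00892.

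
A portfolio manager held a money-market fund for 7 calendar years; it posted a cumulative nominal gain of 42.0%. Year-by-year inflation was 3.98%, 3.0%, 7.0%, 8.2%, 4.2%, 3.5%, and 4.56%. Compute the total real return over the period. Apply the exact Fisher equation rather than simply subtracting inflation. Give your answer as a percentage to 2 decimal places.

Cumulative inflation factor: 1.0398 × 1.030 × 1.070 × 1.082 × 1.042 × 1.035 × 1.0456 ≈ 1.39821.
Nominal growth factor: 1.42000. Real growth factor = 1.42000 / 1.39821 ≈ 1.01559.
Total real return ≈ 1.5586%.

1.56%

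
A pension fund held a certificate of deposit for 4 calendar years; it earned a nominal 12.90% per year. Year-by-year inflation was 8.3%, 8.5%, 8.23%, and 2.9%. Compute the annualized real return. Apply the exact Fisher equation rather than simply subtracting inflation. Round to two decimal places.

5.56%

Cumulative inflation factor: 1.083 × 1.085 × 1.0823 × 1.029 ≈ 1.30864.
Nominal growth factor: 1.62471. Real growth factor = 1.62471 / 1.30864 ≈ 1.24152.
Annualized: 1.24152^(1/4) − 1 ≈ 0.05557.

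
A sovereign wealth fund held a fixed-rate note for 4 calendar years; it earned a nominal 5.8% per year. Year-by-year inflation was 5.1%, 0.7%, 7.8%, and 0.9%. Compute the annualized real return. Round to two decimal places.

Cumulative inflation factor: 1.051 × 1.007 × 1.078 × 1.009 ≈ 1.15118.
Nominal growth factor: 1.25298. Real growth factor = 1.25298 / 1.15118 ≈ 1.08843.
Annualized: 1.08843^(1/4) − 1 ≈ 0.02141.

2.14%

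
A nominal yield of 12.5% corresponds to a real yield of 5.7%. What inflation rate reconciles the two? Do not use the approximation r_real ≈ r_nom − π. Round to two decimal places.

From (1+r_nom) = (1+r_real)(1+π), we get 1+π = (1 + 12.5%)/(1 + 5.7%) = 1.125/1.057 ≈ 1.06433.
So π ≈ 6.4333%.

6.43%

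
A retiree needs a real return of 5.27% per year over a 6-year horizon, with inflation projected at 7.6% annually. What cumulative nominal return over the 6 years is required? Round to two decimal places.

111.20%

Required annual nominal rate: (1+5.27%)(1+7.6%) − 1 = 13.27052%.
Cumulative over 6 years: (1 + 0.1327052)^6 − 1 ≈ 1.11204.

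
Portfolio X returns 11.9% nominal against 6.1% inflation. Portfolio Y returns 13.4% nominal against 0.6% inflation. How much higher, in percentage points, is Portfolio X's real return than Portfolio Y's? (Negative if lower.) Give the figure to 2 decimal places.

-7.26

Portfolio X real return: 1.119/1.061 − 1 = 5.467%.
Portfolio Y real return: 1.134/1.006 − 1 = 12.724%.
Difference: 5.467 − 12.724 = -7.257 pp.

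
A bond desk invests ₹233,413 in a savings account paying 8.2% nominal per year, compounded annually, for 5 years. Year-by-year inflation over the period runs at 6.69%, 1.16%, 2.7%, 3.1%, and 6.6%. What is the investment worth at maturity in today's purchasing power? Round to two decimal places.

Nominal value at maturity: ₹233,413 × (1 + 8.2%)^5 ≈ ₹346,147.62.
Price-level factor over 5 years: 1.0669 × 1.0116 × 1.027 × 1.031 × 1.066 ≈ 1.2182007131.
The maturity value deflated by that factor is the answer in today's purchasing power.

₹284,146.62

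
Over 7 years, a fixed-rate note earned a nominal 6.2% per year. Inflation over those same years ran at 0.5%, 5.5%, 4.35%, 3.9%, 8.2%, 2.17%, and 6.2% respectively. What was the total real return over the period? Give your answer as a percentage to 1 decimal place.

12.9%

Cumulative inflation factor: 1.005 × 1.055 × 1.0435 × 1.039 × 1.082 × 1.0217 × 1.062 ≈ 1.34959.
Nominal growth factor: 1.52360. Real growth factor = 1.52360 / 1.34959 ≈ 1.12894.
Total real return ≈ 12.8938%.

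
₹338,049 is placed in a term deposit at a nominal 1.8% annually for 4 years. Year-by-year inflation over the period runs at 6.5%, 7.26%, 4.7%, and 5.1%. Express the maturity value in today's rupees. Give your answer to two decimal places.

Nominal value at maturity: ₹338,049 × (1 + 1.8%)^4 ≈ ₹363,053.62.
Price-level factor over 4 years: 1.065 × 1.0726 × 1.047 × 1.051 ≈ 1.2570044006.
The maturity value deflated by that factor is the answer in today's purchasing power.

₹288,824.46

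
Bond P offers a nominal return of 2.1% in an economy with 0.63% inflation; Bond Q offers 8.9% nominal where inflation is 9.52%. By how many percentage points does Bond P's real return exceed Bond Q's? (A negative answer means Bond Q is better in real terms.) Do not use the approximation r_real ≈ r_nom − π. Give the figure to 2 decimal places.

Bond P real return: 1.021/1.0063 − 1 = 1.461%.
Bond Q real return: 1.089/1.0952 − 1 = -0.566%.
Difference: 1.461 − (-0.566) = 2.027 pp.

2.03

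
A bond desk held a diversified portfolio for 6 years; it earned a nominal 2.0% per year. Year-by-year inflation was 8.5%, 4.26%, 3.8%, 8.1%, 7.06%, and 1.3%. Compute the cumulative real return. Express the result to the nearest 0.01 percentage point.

-18.19%

Cumulative inflation factor: 1.085 × 1.0426 × 1.038 × 1.081 × 1.0706 × 1.013 ≈ 1.37660.
Nominal growth factor: 1.12616. Real growth factor = 1.12616 / 1.37660 ≈ 0.81808.
Total real return ≈ -18.1924%.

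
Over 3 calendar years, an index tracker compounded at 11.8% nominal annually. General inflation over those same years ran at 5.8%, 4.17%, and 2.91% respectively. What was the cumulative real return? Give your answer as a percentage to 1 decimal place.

Cumulative inflation factor: 1.058 × 1.0417 × 1.0291 ≈ 1.13419.
Nominal growth factor: 1.39742. Real growth factor = 1.39742 / 1.13419 ≈ 1.23208.
Total real return ≈ 23.2082%.

23.2%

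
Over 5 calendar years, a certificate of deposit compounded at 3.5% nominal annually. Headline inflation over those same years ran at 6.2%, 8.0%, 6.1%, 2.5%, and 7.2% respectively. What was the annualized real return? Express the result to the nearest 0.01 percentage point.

-2.34%

Cumulative inflation factor: 1.062 × 1.080 × 1.061 × 1.025 × 1.072 ≈ 1.33716.
Nominal growth factor: 1.18769. Real growth factor = 1.18769 / 1.33716 ≈ 0.88822.
Annualized: 0.88822^(1/5) − 1 ≈ -0.02343.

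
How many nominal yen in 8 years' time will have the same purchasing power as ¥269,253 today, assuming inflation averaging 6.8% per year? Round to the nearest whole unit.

¥455,754

Cumulative price-level factor: (1+6.8%)^8 ≈ 1.6926611311.
The nominal amount required is ¥269,253 scaled up by that factor.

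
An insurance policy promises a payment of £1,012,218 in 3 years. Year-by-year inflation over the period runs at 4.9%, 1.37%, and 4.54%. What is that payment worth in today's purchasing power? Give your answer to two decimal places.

Price-level factor over 3 years: 1.049 × 1.0137 × 1.0454 ≈ 1.1116483570.
Purchasing power today: £1,012,218 divided by that factor.

£910,555.93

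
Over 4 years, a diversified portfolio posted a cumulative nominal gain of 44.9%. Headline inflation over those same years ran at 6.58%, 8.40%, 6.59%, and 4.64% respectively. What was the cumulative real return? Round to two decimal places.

12.45%

Cumulative inflation factor: 1.0658 × 1.0840 × 1.0659 × 1.0464 ≈ 1.28860.
Nominal growth factor: 1.44900. Real growth factor = 1.44900 / 1.28860 ≈ 1.12447.
Total real return ≈ 12.4473%.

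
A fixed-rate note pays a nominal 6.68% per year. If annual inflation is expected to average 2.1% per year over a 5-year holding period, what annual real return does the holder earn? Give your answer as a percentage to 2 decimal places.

4.49%

With constant rates the annual real return is the same each year: (1+6.68%)/(1+2.1%) − 1 = 0.04486.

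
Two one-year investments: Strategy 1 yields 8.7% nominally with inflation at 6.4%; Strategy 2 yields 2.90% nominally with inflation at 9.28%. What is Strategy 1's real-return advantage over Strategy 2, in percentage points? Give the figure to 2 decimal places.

8.00

Strategy 1 real return: 1.087/1.064 − 1 = 2.162%.
Strategy 2 real return: 1.0290/1.0928 − 1 = -5.838%.
Difference: 2.162 − (-5.838) = 8.000 pp.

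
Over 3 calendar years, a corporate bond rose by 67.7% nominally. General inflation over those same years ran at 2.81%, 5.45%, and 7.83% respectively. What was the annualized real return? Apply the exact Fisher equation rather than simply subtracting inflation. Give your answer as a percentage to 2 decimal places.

12.78%

Cumulative inflation factor: 1.0281 × 1.0545 × 1.0783 ≈ 1.16902.
Nominal growth factor: 1.67700. Real growth factor = 1.67700 / 1.16902 ≈ 1.43454.
Annualized: 1.43454^(1/3) − 1 ≈ 0.12781.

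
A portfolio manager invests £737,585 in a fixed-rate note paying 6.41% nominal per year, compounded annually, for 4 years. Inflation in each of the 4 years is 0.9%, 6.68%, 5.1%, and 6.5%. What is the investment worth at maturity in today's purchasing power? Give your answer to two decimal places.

Nominal value at maturity: £737,585 × (1 + 6.41%)^4 ≈ £945,674.87.
Price-level factor over 4 years: 1.009 × 1.0668 × 1.051 × 1.065 ≈ 1.2048320092.
Dividing the nominal maturity value by the price-level factor gives the value in today's money.

£784,901.85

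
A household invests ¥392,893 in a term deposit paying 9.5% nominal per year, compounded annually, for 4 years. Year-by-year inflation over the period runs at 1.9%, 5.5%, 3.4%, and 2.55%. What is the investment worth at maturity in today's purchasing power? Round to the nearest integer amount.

Nominal value at maturity: ¥392,893 × (1 + 9.5%)^4 ≈ ¥564,847.
Price-level factor over 4 years: 1.019 × 1.055 × 1.034 × 1.0255 ≈ 1.1399422415.
The maturity value deflated by that factor is the answer in today's purchasing power.

¥495,505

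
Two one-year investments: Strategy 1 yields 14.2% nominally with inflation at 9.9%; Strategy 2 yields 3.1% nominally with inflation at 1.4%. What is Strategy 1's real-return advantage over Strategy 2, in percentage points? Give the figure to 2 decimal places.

Strategy 1 real return: 1.142/1.099 − 1 = 3.913%.
Strategy 2 real return: 1.031/1.014 − 1 = 1.677%.
Difference: 3.913 − 1.677 = 2.236 pp.

2.24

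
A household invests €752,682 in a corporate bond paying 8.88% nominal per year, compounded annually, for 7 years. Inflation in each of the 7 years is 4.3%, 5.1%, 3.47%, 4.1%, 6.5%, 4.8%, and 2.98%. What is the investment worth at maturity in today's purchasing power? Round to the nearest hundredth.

Nominal value at maturity: €752,682 × (1 + 8.88%)^7 ≈ €1,365,363.58.
Price-level factor over 7 years: 1.043 × 1.051 × 1.0347 × 1.041 × 1.065 × 1.048 × 1.0298 ≈ 1.3571129071.
Dividing the nominal maturity value by the price-level factor gives the value in today's money.

€1,006,079.58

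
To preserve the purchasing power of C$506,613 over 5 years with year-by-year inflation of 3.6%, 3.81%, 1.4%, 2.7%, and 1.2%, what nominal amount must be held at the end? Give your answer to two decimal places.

C$574,201.32

Cumulative price-level factor: 1.036 × 1.0381 × 1.014 × 1.027 × 1.012 ≈ 1.1334121334.
Multiplying C$506,613 by the price-level factor gives the future nominal sum.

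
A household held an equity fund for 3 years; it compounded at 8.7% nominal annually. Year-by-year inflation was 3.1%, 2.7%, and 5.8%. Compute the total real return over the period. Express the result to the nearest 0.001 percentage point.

Cumulative inflation factor: 1.031 × 1.027 × 1.058 ≈ 1.12025.
Nominal growth factor: 1.28437. Real growth factor = 1.28437 / 1.12025 ≈ 1.14650.
Total real return ≈ 14.6499%.

14.650%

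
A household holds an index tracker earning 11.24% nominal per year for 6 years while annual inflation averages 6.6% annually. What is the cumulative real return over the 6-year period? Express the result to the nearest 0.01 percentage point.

29.13%

The annual real rate is (1+11.24%)/(1+6.6%) − 1 = 4.3527%.
Compounded over 6 years: (1 + 0.043527)^6 − 1 ≈ 0.29129.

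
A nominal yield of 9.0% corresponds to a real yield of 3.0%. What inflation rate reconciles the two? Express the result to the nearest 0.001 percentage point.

5.825%

From (1+r_nom) = (1+r_real)(1+π), we get 1+π = (1 + 9.0%)/(1 + 3.0%) = 1.090/1.030 ≈ 1.05825.
So π ≈ 5.8252%.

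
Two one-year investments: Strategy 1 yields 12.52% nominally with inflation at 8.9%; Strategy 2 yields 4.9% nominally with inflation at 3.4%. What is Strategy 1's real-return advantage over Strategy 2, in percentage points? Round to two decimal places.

1.87

Strategy 1 real return: 1.1252/1.089 − 1 = 3.324%.
Strategy 2 real return: 1.049/1.034 − 1 = 1.451%.
Difference: 3.324 − 1.451 = 1.873 pp.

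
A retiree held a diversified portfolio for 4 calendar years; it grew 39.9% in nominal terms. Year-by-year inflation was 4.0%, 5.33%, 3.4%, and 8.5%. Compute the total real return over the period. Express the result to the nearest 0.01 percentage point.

13.84%

Cumulative inflation factor: 1.040 × 1.0533 × 1.034 × 1.085 ≈ 1.22895.
Nominal growth factor: 1.39900. Real growth factor = 1.39900 / 1.22895 ≈ 1.13837.
Total real return ≈ 13.8366%.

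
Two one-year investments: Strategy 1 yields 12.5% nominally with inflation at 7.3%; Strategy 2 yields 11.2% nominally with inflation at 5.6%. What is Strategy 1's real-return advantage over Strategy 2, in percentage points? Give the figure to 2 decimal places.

Strategy 1 real return: 1.125/1.073 − 1 = 4.846%.
Strategy 2 real return: 1.112/1.056 − 1 = 5.303%.
Difference: 4.846 − 5.303 = -0.457 pp.

-0.46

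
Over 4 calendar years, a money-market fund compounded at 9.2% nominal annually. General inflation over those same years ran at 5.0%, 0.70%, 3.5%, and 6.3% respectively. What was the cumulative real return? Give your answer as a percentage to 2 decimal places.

Cumulative inflation factor: 1.050 × 1.0070 × 1.035 × 1.063 ≈ 1.16330.
Nominal growth factor: 1.42197. Real growth factor = 1.42197 / 1.16330 ≈ 1.22236.
Total real return ≈ 22.2357%.

22.24%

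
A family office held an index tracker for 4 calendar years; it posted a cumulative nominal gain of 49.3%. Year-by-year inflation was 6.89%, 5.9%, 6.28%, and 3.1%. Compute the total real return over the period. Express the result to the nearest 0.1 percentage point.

20.4%

Cumulative inflation factor: 1.0689 × 1.059 × 1.0628 × 1.031 ≈ 1.24035.
Nominal growth factor: 1.49300. Real growth factor = 1.49300 / 1.24035 ≈ 1.20370.
Total real return ≈ 20.3695%.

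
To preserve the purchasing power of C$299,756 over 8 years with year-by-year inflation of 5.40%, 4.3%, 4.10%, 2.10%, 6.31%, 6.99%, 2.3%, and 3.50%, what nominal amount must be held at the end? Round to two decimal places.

Cumulative price-level factor: 1.0540 × 1.043 × 1.0410 × 1.0210 × 1.0631 × 1.0699 × 1.023 × 1.0350 ≈ 1.4071314832.
Multiplying C$299,756 by the price-level factor gives the future nominal sum.

C$421,796.10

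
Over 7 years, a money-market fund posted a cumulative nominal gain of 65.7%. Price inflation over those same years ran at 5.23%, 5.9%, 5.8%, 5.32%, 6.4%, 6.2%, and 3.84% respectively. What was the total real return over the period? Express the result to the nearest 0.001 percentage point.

Cumulative inflation factor: 1.0523 × 1.059 × 1.058 × 1.0532 × 1.064 × 1.062 × 1.0384 ≈ 1.45701.
Nominal growth factor: 1.65700. Real growth factor = 1.65700 / 1.45701 ≈ 1.13726.
Total real return ≈ 13.7260%.

13.726%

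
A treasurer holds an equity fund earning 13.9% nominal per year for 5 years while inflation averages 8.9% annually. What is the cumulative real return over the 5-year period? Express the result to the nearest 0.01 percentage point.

25.16%

The annual real rate is (1+13.9%)/(1+8.9%) − 1 = 4.5914%.
Compounded over 5 years: (1 + 0.045914)^5 − 1 ≈ 0.25164.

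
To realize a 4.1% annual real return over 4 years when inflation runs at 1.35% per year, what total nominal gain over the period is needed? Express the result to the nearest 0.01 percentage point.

23.91%

Required annual nominal rate: (1+4.1%)(1+1.35%) − 1 = 5.50535%.
Cumulative over 4 years: (1 + 0.0550535)^4 − 1 ≈ 0.23908.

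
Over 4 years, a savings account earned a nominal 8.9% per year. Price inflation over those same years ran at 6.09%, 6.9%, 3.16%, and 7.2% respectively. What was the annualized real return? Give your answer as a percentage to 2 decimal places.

2.91%

Cumulative inflation factor: 1.0609 × 1.069 × 1.0316 × 1.072 ≈ 1.25418.
Nominal growth factor: 1.40641. Real growth factor = 1.40641 / 1.25418 ≈ 1.12138.
Annualized: 1.12138^(1/4) − 1 ≈ 0.02905.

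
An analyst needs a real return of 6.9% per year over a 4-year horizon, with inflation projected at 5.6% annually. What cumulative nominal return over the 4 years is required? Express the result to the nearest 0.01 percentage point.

Required annual nominal rate: (1+6.9%)(1+5.6%) − 1 = 12.8864%.
Cumulative over 4 years: (1 + 0.128864)^4 − 1 ≈ 0.62393.

62.39%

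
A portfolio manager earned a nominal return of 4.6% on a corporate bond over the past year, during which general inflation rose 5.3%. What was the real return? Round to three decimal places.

Real return via the Fisher equation: (1 + 4.6%)/(1 + 5.3%) − 1 = 1.046/1.053 − 1 ≈ -0.00665.

-0.665%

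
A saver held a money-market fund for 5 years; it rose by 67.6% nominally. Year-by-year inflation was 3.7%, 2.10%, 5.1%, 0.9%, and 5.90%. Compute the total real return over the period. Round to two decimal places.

40.95%

Cumulative inflation factor: 1.037 × 1.0210 × 1.051 × 1.009 × 1.0590 ≈ 1.18903.
Nominal growth factor: 1.67600. Real growth factor = 1.67600 / 1.18903 ≈ 1.40955.
Total real return ≈ 40.9547%.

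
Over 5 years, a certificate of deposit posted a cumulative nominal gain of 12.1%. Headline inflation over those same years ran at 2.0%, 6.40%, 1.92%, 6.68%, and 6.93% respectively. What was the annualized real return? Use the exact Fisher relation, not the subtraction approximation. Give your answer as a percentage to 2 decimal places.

Cumulative inflation factor: 1.020 × 1.0640 × 1.0192 × 1.0668 × 1.0693 ≈ 1.26178.
Nominal growth factor: 1.12100. Real growth factor = 1.12100 / 1.26178 ≈ 0.88843.
Annualized: 0.88843^(1/5) − 1 ≈ -0.02338.

-2.34%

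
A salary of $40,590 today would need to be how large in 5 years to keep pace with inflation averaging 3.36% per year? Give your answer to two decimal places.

$47,883.02

Cumulative price-level factor: (1+3.36%)^5 ≈ 1.1796753461.
Multiplying $40,590 by the price-level factor gives the future nominal sum.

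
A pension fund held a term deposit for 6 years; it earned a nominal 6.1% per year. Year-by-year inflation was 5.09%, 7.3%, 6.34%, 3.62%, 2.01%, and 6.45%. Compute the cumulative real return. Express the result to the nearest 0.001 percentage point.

5.731%

Cumulative inflation factor: 1.0509 × 1.073 × 1.0634 × 1.0362 × 1.0201 × 1.0645 ≈ 1.34924.
Nominal growth factor: 1.42657. Real growth factor = 1.42657 / 1.34924 ≈ 1.05731.
Total real return ≈ 5.7310%.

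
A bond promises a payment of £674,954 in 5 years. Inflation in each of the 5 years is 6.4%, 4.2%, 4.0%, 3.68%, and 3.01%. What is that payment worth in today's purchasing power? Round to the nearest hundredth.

Price-level factor over 5 years: 1.064 × 1.042 × 1.040 × 1.0368 × 1.0301 ≈ 1.2314507907.
Purchasing power today: £674,954 divided by that factor.

£548,096.61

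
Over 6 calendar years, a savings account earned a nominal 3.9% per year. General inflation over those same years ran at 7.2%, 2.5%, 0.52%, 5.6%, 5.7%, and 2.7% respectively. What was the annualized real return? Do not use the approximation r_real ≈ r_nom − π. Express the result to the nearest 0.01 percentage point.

Cumulative inflation factor: 1.072 × 1.025 × 1.0052 × 1.056 × 1.057 × 1.027 ≈ 1.26614.
Nominal growth factor: 1.25804. Real growth factor = 1.25804 / 1.26614 ≈ 0.99360.
Annualized: 0.99360^(1/6) − 1 ≈ -0.00107.

-0.11%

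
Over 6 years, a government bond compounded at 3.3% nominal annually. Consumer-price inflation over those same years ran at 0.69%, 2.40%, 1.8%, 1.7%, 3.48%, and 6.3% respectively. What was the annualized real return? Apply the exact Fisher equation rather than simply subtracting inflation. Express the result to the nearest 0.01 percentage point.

Cumulative inflation factor: 1.0069 × 1.0240 × 1.018 × 1.017 × 1.0348 × 1.063 ≈ 1.17421.
Nominal growth factor: 1.21507. Real growth factor = 1.21507 / 1.17421 ≈ 1.03480.
Annualized: 1.03480^(1/6) − 1 ≈ 0.00572.

0.57%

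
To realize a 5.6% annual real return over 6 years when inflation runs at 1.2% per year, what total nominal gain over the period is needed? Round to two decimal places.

48.96%

Required annual nominal rate: (1+5.6%)(1+1.2%) − 1 = 6.8672%.
Cumulative over 6 years: (1 + 0.068672)^6 − 1 ≈ 0.48959.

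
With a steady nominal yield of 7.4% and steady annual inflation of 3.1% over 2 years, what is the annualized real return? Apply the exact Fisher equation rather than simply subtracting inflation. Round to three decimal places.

4.171%

With constant rates the annual real return is the same each year: (1+7.4%)/(1+3.1%) − 1 = 0.04171.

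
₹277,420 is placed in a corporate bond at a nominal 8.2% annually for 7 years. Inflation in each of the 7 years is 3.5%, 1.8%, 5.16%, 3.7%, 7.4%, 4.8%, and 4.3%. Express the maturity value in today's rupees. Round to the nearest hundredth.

₹357,076.49

Nominal value at maturity: ₹277,420 × (1 + 8.2%)^7 ≈ ₹481,646.70.
Price-level factor over 7 years: 1.035 × 1.018 × 1.0516 × 1.037 × 1.074 × 1.048 × 1.043 ≈ 1.3488614227.
Dividing the nominal maturity value by the price-level factor gives the value in today's money.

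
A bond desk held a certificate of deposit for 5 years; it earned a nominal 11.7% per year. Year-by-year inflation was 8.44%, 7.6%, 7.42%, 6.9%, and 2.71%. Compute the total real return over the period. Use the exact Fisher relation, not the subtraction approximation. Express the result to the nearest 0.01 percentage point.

26.35%

Cumulative inflation factor: 1.0844 × 1.076 × 1.0742 × 1.069 × 1.0271 ≈ 1.37619.
Nominal growth factor: 1.73886. Real growth factor = 1.73886 / 1.37619 ≈ 1.26354.
Total real return ≈ 26.3539%.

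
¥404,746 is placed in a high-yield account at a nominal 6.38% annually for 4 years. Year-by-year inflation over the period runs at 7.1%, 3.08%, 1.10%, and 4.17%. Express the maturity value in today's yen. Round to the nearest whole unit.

Nominal value at maturity: ¥404,746 × (1 + 6.38%)^4 ≈ ¥518,349.
Price-level factor over 4 years: 1.071 × 1.0308 × 1.0110 × 1.0417 ≈ 1.1626733031.
Dividing the nominal maturity value by the price-level factor gives the value in today's money.

¥445,825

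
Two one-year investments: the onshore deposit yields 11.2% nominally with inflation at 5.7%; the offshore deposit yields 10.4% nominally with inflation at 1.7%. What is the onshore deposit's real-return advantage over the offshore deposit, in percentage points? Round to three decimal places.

The onshore deposit real return: 1.112/1.057 − 1 = 5.2034%.
The offshore deposit real return: 1.104/1.017 − 1 = 8.5546%.
Difference: 5.2034 − 8.5546 = -3.3512 pp.

-3.351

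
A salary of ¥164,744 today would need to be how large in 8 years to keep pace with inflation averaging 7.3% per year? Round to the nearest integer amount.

Cumulative price-level factor: (1+7.3%)^8 ≈ 1.7571052474.
The nominal amount required is ¥164,744 scaled up by that factor.

¥289,473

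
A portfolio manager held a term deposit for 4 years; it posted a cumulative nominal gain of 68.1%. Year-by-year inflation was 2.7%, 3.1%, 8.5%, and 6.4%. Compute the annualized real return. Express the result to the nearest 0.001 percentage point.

8.291%

Cumulative inflation factor: 1.027 × 1.031 × 1.085 × 1.064 ≈ 1.22236.
Nominal growth factor: 1.68100. Real growth factor = 1.68100 / 1.22236 ≈ 1.37520.
Annualized: 1.37520^(1/4) − 1 ≈ 0.08291.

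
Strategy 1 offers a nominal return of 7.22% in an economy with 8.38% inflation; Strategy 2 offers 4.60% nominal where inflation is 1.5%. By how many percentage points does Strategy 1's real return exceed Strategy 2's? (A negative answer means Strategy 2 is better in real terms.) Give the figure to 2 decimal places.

-4.12

Strategy 1 real return: 1.0722/1.0838 − 1 = -1.070%.
Strategy 2 real return: 1.0460/1.015 − 1 = 3.054%.
Difference: -1.070 − 3.054 = -4.124 pp.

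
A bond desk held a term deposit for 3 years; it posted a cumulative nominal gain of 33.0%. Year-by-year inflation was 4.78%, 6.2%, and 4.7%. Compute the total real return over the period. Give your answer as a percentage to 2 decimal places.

14.16%

Cumulative inflation factor: 1.0478 × 1.062 × 1.047 ≈ 1.16506.
Nominal growth factor: 1.33000. Real growth factor = 1.33000 / 1.16506 ≈ 1.14157.
Total real return ≈ 14.1569%.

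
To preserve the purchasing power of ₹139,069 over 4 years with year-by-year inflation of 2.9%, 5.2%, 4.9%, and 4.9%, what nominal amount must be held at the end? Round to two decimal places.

₹165,658.00

Cumulative price-level factor: 1.029 × 1.052 × 1.049 × 1.049 ≈ 1.1911928857.
Multiplying ₹139,069 by the price-level factor gives the future nominal sum.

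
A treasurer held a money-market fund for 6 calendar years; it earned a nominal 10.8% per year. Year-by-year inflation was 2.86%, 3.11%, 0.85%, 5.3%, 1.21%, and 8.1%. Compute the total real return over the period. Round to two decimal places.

50.15%

Cumulative inflation factor: 1.0286 × 1.0311 × 1.0085 × 1.053 × 1.0121 × 1.081 ≈ 1.23226.
Nominal growth factor: 1.85028. Real growth factor = 1.85028 / 1.23226 ≈ 1.50154.
Total real return ≈ 50.1543%.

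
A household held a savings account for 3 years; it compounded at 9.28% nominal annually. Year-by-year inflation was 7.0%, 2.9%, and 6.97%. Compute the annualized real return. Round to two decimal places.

3.48%

Cumulative inflation factor: 1.070 × 1.029 × 1.0697 ≈ 1.17777.
Nominal growth factor: 1.30503. Real growth factor = 1.30503 / 1.17777 ≈ 1.10805.
Annualized: 1.10805^(1/3) − 1 ≈ 0.03479.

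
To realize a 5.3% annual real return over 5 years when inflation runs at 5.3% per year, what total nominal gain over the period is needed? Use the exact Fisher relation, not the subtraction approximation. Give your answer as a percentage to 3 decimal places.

67.604%

Required annual nominal rate: (1+5.3%)(1+5.3%) − 1 = 10.8809%.
Cumulative over 5 years: (1 + 0.108809)^5 − 1 ≈ 0.67604.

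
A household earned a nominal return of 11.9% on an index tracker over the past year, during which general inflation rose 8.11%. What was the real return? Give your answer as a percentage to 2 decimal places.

3.51%

Real return via the Fisher equation: (1 + 11.9%)/(1 + 8.11%) − 1 = 1.119/1.0811 − 1 ≈ 0.03506.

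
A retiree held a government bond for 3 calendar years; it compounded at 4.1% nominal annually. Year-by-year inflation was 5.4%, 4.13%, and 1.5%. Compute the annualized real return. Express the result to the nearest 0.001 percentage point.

Cumulative inflation factor: 1.054 × 1.0413 × 1.015 ≈ 1.11399.
Nominal growth factor: 1.12811. Real growth factor = 1.12811 / 1.11399 ≈ 1.01267.
Annualized: 1.01267^(1/3) − 1 ≈ 0.00421.

0.421%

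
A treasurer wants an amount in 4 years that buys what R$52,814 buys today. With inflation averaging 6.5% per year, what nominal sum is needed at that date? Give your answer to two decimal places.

R$67,943.43

Cumulative price-level factor: (1+6.5%)^4 ≈ 1.2864663506.
Multiplying R$52,814 by the price-level factor gives the future nominal sum.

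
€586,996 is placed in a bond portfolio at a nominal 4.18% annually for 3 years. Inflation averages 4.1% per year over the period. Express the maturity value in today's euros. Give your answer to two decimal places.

Nominal value at maturity: €586,996 × (1 + 4.18%)^3 ≈ €663,725.04.
Price-level factor over 3 years: (1 + 4.1%)^3 = 1.128111921.
Dividing the nominal maturity value by the price-level factor gives the value in today's money.

€588,350.35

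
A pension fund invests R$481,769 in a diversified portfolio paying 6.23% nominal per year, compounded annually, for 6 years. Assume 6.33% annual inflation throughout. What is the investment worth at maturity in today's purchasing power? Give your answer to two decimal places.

R$479,056.85

Nominal value at maturity: R$481,769 × (1 + 6.23%)^6 ≈ R$692,344.01.
Price-level factor over 6 years: (1 + 6.33%)^6 ≈ 1.4452230623.
The maturity value deflated by that factor is the answer in today's purchasing power.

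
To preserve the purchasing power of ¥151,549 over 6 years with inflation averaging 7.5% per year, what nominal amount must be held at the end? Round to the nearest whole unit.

¥233,886

Cumulative price-level factor: (1+7.5%)^6 ≈ 1.5433015256.
Multiplying ¥151,549 by the price-level factor gives the future nominal sum.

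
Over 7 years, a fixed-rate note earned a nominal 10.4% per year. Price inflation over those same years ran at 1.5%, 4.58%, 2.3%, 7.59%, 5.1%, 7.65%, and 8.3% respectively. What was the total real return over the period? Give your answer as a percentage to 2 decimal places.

39.63%

Cumulative inflation factor: 1.015 × 1.0458 × 1.023 × 1.0759 × 1.051 × 1.0765 × 1.083 ≈ 1.43155.
Nominal growth factor: 1.99887. Real growth factor = 1.99887 / 1.43155 ≈ 1.39629.
Total real return ≈ 39.6291%.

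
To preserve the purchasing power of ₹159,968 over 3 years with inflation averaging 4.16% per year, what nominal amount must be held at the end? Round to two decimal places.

₹180,774.03

Cumulative price-level factor: (1+4.16%)^3 ≈ 1.1300636713.
The nominal amount required is ₹159,968 scaled up by that factor.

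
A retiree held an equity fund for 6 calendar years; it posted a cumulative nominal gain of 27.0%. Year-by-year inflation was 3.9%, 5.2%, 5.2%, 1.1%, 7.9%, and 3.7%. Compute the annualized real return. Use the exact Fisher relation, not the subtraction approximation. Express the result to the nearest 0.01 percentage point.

-0.40%

Cumulative inflation factor: 1.039 × 1.052 × 1.052 × 1.011 × 1.079 × 1.037 ≈ 1.30076.
Nominal growth factor: 1.27000. Real growth factor = 1.27000 / 1.30076 ≈ 0.97635.
Annualized: 0.97635^(1/6) − 1 ≈ -0.00398.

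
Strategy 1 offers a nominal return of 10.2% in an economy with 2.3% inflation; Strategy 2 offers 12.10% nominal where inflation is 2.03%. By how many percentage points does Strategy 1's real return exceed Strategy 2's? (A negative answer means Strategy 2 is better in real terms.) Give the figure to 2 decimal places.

Strategy 1 real return: 1.102/1.023 − 1 = 7.722%.
Strategy 2 real return: 1.1210/1.0203 − 1 = 9.870%.
Difference: 7.722 − 9.870 = -2.148 pp.

-2.15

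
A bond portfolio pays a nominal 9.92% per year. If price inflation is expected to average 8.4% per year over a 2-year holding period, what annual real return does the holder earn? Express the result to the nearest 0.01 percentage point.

With constant rates the annual real return is the same each year: (1+9.92%)/(1+8.4%) − 1 = 0.01402.

1.40%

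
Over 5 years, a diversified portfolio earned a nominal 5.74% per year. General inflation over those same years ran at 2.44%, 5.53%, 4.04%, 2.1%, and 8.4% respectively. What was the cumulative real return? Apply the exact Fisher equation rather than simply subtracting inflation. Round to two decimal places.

Cumulative inflation factor: 1.0244 × 1.0553 × 1.0404 × 1.021 × 1.084 ≈ 1.24480.
Nominal growth factor: 1.32189. Real growth factor = 1.32189 / 1.24480 ≈ 1.06193.
Total real return ≈ 6.1929%.

6.19%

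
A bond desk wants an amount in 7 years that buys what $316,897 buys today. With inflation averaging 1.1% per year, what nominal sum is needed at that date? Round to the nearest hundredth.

Cumulative price-level factor: (1+1.1%)^7 ≈ 1.0795881008.
Multiplying $316,897 by the price-level factor gives the future nominal sum.

$342,118.23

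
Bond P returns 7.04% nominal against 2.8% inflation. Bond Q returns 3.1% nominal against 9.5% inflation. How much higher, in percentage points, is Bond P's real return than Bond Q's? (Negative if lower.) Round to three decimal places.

9.969

Bond P real return: 1.0704/1.028 − 1 = 4.1245%.
Bond Q real return: 1.031/1.095 − 1 = -5.8447%.
Difference: 4.1245 − (-5.8447) = 9.9692 pp.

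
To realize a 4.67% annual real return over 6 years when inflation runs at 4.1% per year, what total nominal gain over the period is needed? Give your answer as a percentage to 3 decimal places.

Required annual nominal rate: (1+4.67%)(1+4.1%) − 1 = 8.96147%.
Cumulative over 6 years: (1 + 0.0896147)^6 − 1 ≈ 0.67355.

67.355%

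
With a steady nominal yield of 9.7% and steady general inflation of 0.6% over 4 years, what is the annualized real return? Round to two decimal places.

9.05%

With constant rates the annual real return is the same each year: (1+9.7%)/(1+0.6%) − 1 = 0.09046.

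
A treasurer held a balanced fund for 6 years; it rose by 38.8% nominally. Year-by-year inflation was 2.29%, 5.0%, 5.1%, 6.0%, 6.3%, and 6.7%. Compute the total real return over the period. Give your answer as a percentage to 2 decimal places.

2.27%

Cumulative inflation factor: 1.0229 × 1.050 × 1.051 × 1.060 × 1.063 × 1.067 ≈ 1.35715.
Nominal growth factor: 1.38800. Real growth factor = 1.38800 / 1.35715 ≈ 1.02273.
Total real return ≈ 2.2729%.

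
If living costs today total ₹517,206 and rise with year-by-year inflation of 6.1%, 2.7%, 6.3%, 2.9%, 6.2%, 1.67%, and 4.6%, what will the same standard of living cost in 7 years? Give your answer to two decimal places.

Cumulative price-level factor: 1.061 × 1.027 × 1.063 × 1.029 × 1.062 × 1.0167 × 1.046 ≈ 1.3461191159.
The nominal amount required is ₹517,206 scaled up by that factor.

₹696,220.88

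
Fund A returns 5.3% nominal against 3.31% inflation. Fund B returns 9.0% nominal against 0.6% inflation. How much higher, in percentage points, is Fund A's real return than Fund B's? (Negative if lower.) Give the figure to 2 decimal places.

-6.42

Fund A real return: 1.053/1.0331 − 1 = 1.926%.
Fund B real return: 1.090/1.006 − 1 = 8.350%.
Difference: 1.926 − 8.350 = -6.424 pp.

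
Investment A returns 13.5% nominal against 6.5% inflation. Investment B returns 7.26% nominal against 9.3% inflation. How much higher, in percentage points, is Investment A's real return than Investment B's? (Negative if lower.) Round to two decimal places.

8.44

Investment A real return: 1.135/1.065 − 1 = 6.573%.
Investment B real return: 1.0726/1.093 − 1 = -1.866%.
Difference: 6.573 − (-1.866) = 8.439 pp.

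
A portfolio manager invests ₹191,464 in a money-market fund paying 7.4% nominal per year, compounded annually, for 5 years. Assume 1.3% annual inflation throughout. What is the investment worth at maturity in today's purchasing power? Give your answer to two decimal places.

Nominal value at maturity: ₹191,464 × (1 + 7.4%)^5 ≈ ₹273,595.24.
Price-level factor over 5 years: (1 + 1.3%)^5 ≈ 1.0667121132.
Dividing the nominal maturity value by the price-level factor gives the value in today's money.

₹256,484.61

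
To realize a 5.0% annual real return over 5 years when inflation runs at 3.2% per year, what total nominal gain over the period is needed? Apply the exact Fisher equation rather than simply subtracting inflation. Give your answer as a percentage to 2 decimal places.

Required annual nominal rate: (1+5.0%)(1+3.2%) − 1 = 8.36%.
Cumulative over 5 years: (1 + 0.0836)^5 − 1 ≈ 0.49398.

49.40%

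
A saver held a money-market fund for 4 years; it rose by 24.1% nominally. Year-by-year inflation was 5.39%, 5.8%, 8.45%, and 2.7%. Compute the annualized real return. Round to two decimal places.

Cumulative inflation factor: 1.0539 × 1.058 × 1.0845 × 1.027 ≈ 1.24190.
Nominal growth factor: 1.24100. Real growth factor = 1.24100 / 1.24190 ≈ 0.99928.
Annualized: 0.99928^(1/4) − 1 ≈ -0.00018.

-0.02%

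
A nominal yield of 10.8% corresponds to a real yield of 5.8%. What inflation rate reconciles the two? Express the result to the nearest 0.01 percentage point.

From (1+r_nom) = (1+r_real)(1+π), we get 1+π = (1 + 10.8%)/(1 + 5.8%) = 1.108/1.058 ≈ 1.04726.
So π ≈ 4.7259%.

4.73%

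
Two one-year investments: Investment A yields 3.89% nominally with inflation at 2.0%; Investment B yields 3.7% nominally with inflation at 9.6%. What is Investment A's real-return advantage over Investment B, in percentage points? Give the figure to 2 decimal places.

Investment A real return: 1.0389/1.020 − 1 = 1.853%.
Investment B real return: 1.037/1.096 − 1 = -5.383%.
Difference: 1.853 − (-5.383) = 7.236 pp.

7.24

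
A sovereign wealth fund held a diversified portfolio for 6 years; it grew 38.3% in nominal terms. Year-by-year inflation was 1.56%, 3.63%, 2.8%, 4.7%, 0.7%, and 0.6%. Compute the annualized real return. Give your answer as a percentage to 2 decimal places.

3.16%

Cumulative inflation factor: 1.0156 × 1.0363 × 1.028 × 1.047 × 1.007 × 1.006 ≈ 1.14756.
Nominal growth factor: 1.38300. Real growth factor = 1.38300 / 1.14756 ≈ 1.20517.
Annualized: 1.20517^(1/6) − 1 ≈ 0.03159.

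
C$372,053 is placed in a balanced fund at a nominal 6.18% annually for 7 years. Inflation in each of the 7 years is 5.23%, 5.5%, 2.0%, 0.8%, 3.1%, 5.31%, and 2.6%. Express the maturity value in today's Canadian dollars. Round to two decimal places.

C$445,220.84

Nominal value at maturity: C$372,053 × (1 + 6.18%)^7 ≈ C$566,113.95.
Price-level factor over 7 years: 1.0523 × 1.055 × 1.020 × 1.008 × 1.031 × 1.0531 × 1.026 ≈ 1.2715351574.
The maturity value deflated by that factor is the answer in today's purchasing power.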